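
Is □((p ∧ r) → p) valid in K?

Valid in K

Tableau for the negation ¬□((p ∧ r) → p):
1. ¬□((p ∧ r) → p), u
2. ¬((p ∧ r) → p), v
3. p ∧ r, v
4. ¬p, v
5. p, v
6. r, v
Accessibility: uRv
Branch closes: p and ¬p both at v.
All branches of the negation close; one closing branch shown above.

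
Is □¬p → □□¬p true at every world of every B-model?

Tableau for the negation ¬(□¬p → □□¬p):
1. ¬(□¬p → □□¬p), w0
2. □¬p, w0
3. ¬□□¬p, w0
4. ¬p, w0
5. ¬□¬p, w1
6. ¬p, w1
7. p, w2
Accessibility: w0Rw0, w0Rw1, w1Rw0, w1Rw1, w1Rw2, w2Rw1, w2Rw2
The negation has an open branch (countermodel exists).

Invalid (countermodel exists)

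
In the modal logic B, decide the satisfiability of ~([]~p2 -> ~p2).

No, unsatisfiable

1. ~([]~p2 -> ~p2), w0
2. []~p2, w0
3. p2, w0
4. ~p2, w0
Accessibility: w0Rw0
Branch closes: p2 and ~p2 both at w0.
(One branch shown.) All branches close.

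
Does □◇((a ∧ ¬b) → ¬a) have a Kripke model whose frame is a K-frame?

Yes, satisfiable

1. □◇((a ∧ ¬b) → ¬a), u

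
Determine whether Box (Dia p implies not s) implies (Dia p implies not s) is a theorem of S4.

Tableau for the negation not (Box (Dia p implies not s) implies (Dia p implies not s)):
1. not (Box (Dia p implies not s) implies (Dia p implies not s)), u
2. Box (Dia p implies not s), u   [neg-implies-rule on 1]
3. not (Dia p implies not s), u   [neg-implies-rule on 1]
4. Dia p, u   [neg-implies-rule on 3]
5. s, u   [neg-implies-rule on 3]
6. Dia p implies not s, u   [Box-rule on 2 via uRu]
7. not Dia p, u   [implies-rule on 6 (branches; this branch)]
8. not p, u   [neg-Dia-rule on 7 via uRu]
9. p, v   [Dia-rule on 4: fresh world v, uRv]
10. Dia p implies not s, v   [Box-rule on 2 via uRv]
11. not p, v   [neg-Dia-rule on 7 via uRv]
Accessibility: uRu, uRv, vRv
Branch closes: p and not p both at v.
Every branch of the negation's tableau closes; the branch above is one of them.

Valid in S4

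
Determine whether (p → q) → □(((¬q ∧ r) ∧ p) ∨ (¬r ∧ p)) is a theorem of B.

Not valid

Tableau for the negation ¬((p → q) → □(((¬q ∧ r) ∧ p) ∨ (¬r ∧ p))):
1. ¬((p → q) → □(((¬q ∧ r) ∧ p) ∨ (¬r ∧ p))), w0
2. p → q, w0
3. ¬□(((¬q ∧ r) ∧ p) ∨ (¬r ∧ p)), w0
4. q, w0
5. ¬(((¬q ∧ r) ∧ p) ∨ (¬r ∧ p)), w1
6. ¬((¬q ∧ r) ∧ p), w1
7. ¬(¬r ∧ p), w1
8. ¬p, w1
Accessibility: w0Rw0, w0Rw1, w1Rw0, w1Rw1
The negation has an open branch (countermodel exists).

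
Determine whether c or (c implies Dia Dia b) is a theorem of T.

Yes, valid

Tableau for the negation not (c or (c implies Dia Dia b)):
1. not (c or (c implies Dia Dia b)), 0
2. not c, 0
3. not (c implies Dia Dia b), 0
4. c, 0
5. not Dia Dia b, 0
Accessibility: 0R0
Branch closes: c and not c both at 0.
All branches of the negation close; one closing branch shown above.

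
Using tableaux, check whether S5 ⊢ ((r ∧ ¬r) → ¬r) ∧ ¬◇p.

Tableau for the negation ¬(((r ∧ ¬r) → ¬r) ∧ ¬◇p):
1. ¬(((r ∧ ¬r) → ¬r) ∧ ¬◇p), 0
2. ◇p, 0
3. p, 1
Accessibility: 0R0, 0R1, 1R0, 1R1
The negation has an open branch (countermodel exists).

Not valid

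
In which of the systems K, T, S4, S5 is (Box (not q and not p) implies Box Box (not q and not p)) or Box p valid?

S4, S5

S4-tableau for the negation not ((Box (not q and not p) implies Box Box (not q and not p)) or Box p):
1. not ((Box (not q and not p) implies Box Box (not q and not p)) or Box p), w0
2. not (Box (not q and not p) implies Box Box (not q and not p)), w0   [neg-or-rule on 1]
3. not Box p, w0   [neg-or-rule on 1]
4. Box (not q and not p), w0   [neg-implies-rule on 2]
5. not Box Box (not q and not p), w0   [neg-implies-rule on 2]
6. not q and not p, w0   [Box-rule on 4 via w0Rw0]
7. not q, w0   [and-rule on 6]
8. not p, w0   [and-rule on 6]
9. not p, w1   [neg-Box-rule on 3: fresh world w1, w0Rw1]
10. not q and not p, w1   [Box-rule on 4 via w0Rw1]
11. not q, w1   [and-rule on 10]
12. not Box (not q and not p), w2   [neg-Box-rule on 5: fresh world w2, w0Rw2]
13. not q and not p, w2   [Box-rule on 4 via w0Rw2]
14. not q, w2   [and-rule on 13]
15. not p, w2   [and-rule on 13]
16. not (not q and not p), w3   [neg-Box-rule on 12: fresh world w3, w2Rw3]
17. not q and not p, w3   [Box-rule on 4 via w0Rw3]
18. not q, w3   [and-rule on 17]
19. not p, w3   [and-rule on 17]
20. p, w3   [neg-and-rule on 16 (branches; this branch)]
Accessibility: w0Rw0, w0Rw1, w0Rw2, w0Rw3, w1Rw1, w2Rw2, w2Rw3, w3Rw3
Branch closes: p and not p both at w3.
Every branch closes (one shown): valid in S4, hence also in S5 (every theorem of S4 is a theorem of S5).
T-tableau for the negation not ((Box (not q and not p) implies Box Box (not q and not p)) or Box p):
1. not ((Box (not q and not p) implies Box Box (not q and not p)) or Box p), w0
2. not (Box (not q and not p) implies Box Box (not q and not p)), w0   [neg-or-rule on 1]
3. not Box p, w0   [neg-or-rule on 1]
4. Box (not q and not p), w0   [neg-implies-rule on 2]
5. not Box Box (not q and not p), w0   [neg-implies-rule on 2]
6. not q and not p, w0   [Box-rule on 4 via w0Rw0]
7. not q, w0   [and-rule on 6]
8. not p, w0   [and-rule on 6]
9. not p, w1   [neg-Box-rule on 3: fresh world w1, w0Rw1]
10. not q and not p, w1   [Box-rule on 4 via w0Rw1]
11. not q, w1   [and-rule on 10]
12. not Box (not q and not p), w2   [neg-Box-rule on 5: fresh world w2, w0Rw2]
13. not q and not p, w2   [Box-rule on 4 via w0Rw2]
14. not q, w2   [and-rule on 13]
15. not p, w2   [and-rule on 13]
16. not (not q and not p), w3   [neg-Box-rule on 12: fresh world w3, w2Rw3]
17. p, w3   [neg-and-rule on 16 (branches; this branch)]
Accessibility: w0Rw0, w0Rw1, w0Rw2, w1Rw1, w2Rw2, w2Rw3, w3Rw3
Complete open branch: countermodel on a T-frame, so not valid in T, nor in K (the same frame is also a K-frame).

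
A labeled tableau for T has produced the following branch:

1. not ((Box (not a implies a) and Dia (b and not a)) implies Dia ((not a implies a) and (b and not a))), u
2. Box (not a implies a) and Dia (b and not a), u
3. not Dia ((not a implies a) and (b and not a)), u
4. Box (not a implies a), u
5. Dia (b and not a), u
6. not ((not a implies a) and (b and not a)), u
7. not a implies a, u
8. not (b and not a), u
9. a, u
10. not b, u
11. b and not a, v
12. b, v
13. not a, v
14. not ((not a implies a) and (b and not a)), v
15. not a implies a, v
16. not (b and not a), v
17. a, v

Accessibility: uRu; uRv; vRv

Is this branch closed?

Both a and not a appear at v.

Closed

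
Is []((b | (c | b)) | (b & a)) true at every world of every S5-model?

Tableau for the negation ~[]((b | (c | b)) | (b & a)):
1. ~[]((b | (c | b)) | (b & a)), w0
2. ~((b | (c | b)) | (b & a)), w1   [~[]-rule on 1: fresh world w1, w0Rw1]
3. ~(b | (c | b)), w1   [~|-rule on 2]
4. ~(b & a), w1   [~|-rule on 2]
5. ~b, w1   [~|-rule on 3]
6. ~(c | b), w1   [~|-rule on 3]
7. ~c, w1   [~|-rule on 6]
8. ~a, w1   [~&-rule on 4 (branches; this branch)]
Accessibility: w0Rw0, w0Rw1, w1Rw0, w1Rw1
The negation has an open branch (countermodel exists).

Not valid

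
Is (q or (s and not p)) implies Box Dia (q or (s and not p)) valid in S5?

Yes, valid

Tableau for the negation not ((q or (s and not p)) implies Box Dia (q or (s and not p))):
1. not ((q or (s and not p)) implies Box Dia (q or (s and not p))), u
2. q or (s and not p), u
3. not Box Dia (q or (s and not p)), u
4. s and not p, u
5. s, u
6. not p, u
7. not Dia (q or (s and not p)), v
8. not (q or (s and not p)), u
9. not q, u
10. not (s and not p), u
11. not (q or (s and not p)), v
12. not q, v
13. not (s and not p), v
14. p, u
Accessibility: uRu, uRv, vRu, vRv
Branch closes: p and not p both at u.
All branches of the negation close; one closing branch shown above.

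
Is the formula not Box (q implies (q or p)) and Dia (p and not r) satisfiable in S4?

Unsatisfiable (every branch closes)

1. not Box (q implies (q or p)) and Dia (p and not r), w0
2. not Box (q implies (q or p)), w0
3. Dia (p and not r), w0
4. not (q implies (q or p)), w1
5. q, w1
6. not (q or p), w1
7. not q, w1
8. not p, w1
Accessibility: w0Rw0, w0Rw1, w1Rw1
Branch closes: q and not q both at w1.
(One branch shown.) All branches close.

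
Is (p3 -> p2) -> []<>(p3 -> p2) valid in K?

Not valid

Tableau for the negation ~((p3 -> p2) -> []<>(p3 -> p2)):
1. ~((p3 -> p2) -> []<>(p3 -> p2)), w0
2. p3 -> p2, w0   [~->-rule on 1]
3. ~[]<>(p3 -> p2), w0   [~->-rule on 1]
4. p2, w0   [->-rule on 2 (branches; this branch)]
5. ~<>(p3 -> p2), w1   [~[]-rule on 3: fresh world w1, w0Rw1]
Accessibility: w0Rw1
The negation has an open branch (countermodel exists).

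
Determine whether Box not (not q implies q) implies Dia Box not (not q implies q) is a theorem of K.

No, not valid

Tableau for the negation not (Box not (not q implies q) implies Dia Box not (not q implies q)):
1. not (Box not (not q implies q) implies Dia Box not (not q implies q)), 0
2. Box not (not q implies q), 0   [neg-implies-rule on 1]
3. not Dia Box not (not q implies q), 0   [neg-implies-rule on 1]
The negation has an open branch (countermodel exists).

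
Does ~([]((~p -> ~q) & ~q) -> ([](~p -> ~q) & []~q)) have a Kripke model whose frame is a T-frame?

Unsatisfiable (every branch closes)

1. ~([]((~p -> ~q) & ~q) -> ([](~p -> ~q) & []~q)), w0
2. []((~p -> ~q) & ~q), w0
3. ~([](~p -> ~q) & []~q), w0
4. (~p -> ~q) & ~q, w0
5. ~p -> ~q, w0
6. ~q, w0
7. ~[](~p -> ~q), w0
8. ~(~p -> ~q), w1
9. ~p, w1
10. q, w1
11. (~p -> ~q) & ~q, w1
12. ~p -> ~q, w1
13. ~q, w1
Accessibility: w0Rw0, w0Rw1, w1Rw1
Branch closes: q and ~q both at w1.
Every branch closes; the branch above is one of them.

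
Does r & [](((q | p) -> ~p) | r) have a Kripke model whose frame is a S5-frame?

1. r & [](((q | p) -> ~p) | r), 0
2. r, 0
3. [](((q | p) -> ~p) | r), 0
4. ((q | p) -> ~p) | r, 0
Accessibility: 0R0

Satisfiable (open branch found)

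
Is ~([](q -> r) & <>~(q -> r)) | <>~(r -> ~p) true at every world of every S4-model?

Valid

Tableau for the negation ~(~([](q -> r) & <>~(q -> r)) | <>~(r -> ~p)):
1. ~(~([](q -> r) & <>~(q -> r)) | <>~(r -> ~p)), w0
2. [](q -> r) & <>~(q -> r), w0   [~|-rule on 1]
3. ~<>~(r -> ~p), w0   [~|-rule on 1]
4. [](q -> r), w0   [&-rule on 2]
5. <>~(q -> r), w0   [&-rule on 2]
6. r -> ~p, w0   [~<>-rule on 3 via w0Rw0]
7. q -> r, w0   [[]-rule on 4 via w0Rw0]
8. ~p, w0   [->-rule on 6 (branches; this branch)]
9. r, w0   [->-rule on 7 (branches; this branch)]
10. ~(q -> r), w1   [<>-rule on 5: fresh world w1, w0Rw1]
11. q, w1   [~->-rule on 10]
12. ~r, w1   [~->-rule on 10]
13. r -> ~p, w1   [~<>-rule on 3 via w0Rw1]
14. q -> r, w1   [[]-rule on 4 via w0Rw1]
15. ~p, w1   [->-rule on 13 (branches; this branch)]
16. r, w1   [->-rule on 14 (branches; this branch)]
Accessibility: w0Rw0, w0Rw1, w1Rw1
Branch closes: r and ~r both at w1.
All branches of the negation close; one closing branch shown above.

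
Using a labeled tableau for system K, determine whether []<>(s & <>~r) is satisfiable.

Satisfiable (open branch found)

1. []<>(s & <>~r), 0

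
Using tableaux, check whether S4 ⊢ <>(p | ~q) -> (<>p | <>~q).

Tableau for the negation ~(<>(p | ~q) -> (<>p | <>~q)):
1. ~(<>(p | ~q) -> (<>p | <>~q)), u
2. <>(p | ~q), u   [~->-rule on 1]
3. ~(<>p | <>~q), u   [~->-rule on 1]
4. ~<>p, u   [~|-rule on 3]
5. ~<>~q, u   [~|-rule on 3]
6. ~p, u   [~<>-rule on 4 via uRu]
7. q, u   [~<>-rule on 5 via uRu]
8. p | ~q, v   [<>-rule on 2: fresh world v, uRv]
9. ~p, v   [~<>-rule on 4 via uRv]
10. q, v   [~<>-rule on 5 via uRv]
11. ~q, v   [|-rule on 8 (branches; this branch)]
Accessibility: uRu, uRv, vRv
Branch closes: q and ~q both at v.
Every branch of the negation's tableau closes; the branch above is one of them.

Yes, valid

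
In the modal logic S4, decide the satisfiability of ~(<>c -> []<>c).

Satisfiable

1. ~(<>c -> []<>c), 0
2. <>c, 0   [~->-rule on 1]
3. ~[]<>c, 0   [~->-rule on 1]
4. c, 1   [<>-rule on 2: fresh world 1, 0R1]
5. ~<>c, 2   [~[]-rule on 3: fresh world 2, 0R2]
6. ~c, 2   [~<>-rule on 5 via 2R2]
Accessibility: 0R0, 0R1, 0R2, 1R1, 2R2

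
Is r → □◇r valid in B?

Valid

Tableau for the negation ¬(r → □◇r):
1. ¬(r → □◇r), 0
2. r, 0
3. ¬□◇r, 0
4. ¬◇r, 1
5. ¬r, 0
Accessibility: 0R0, 0R1, 1R0, 1R1
Branch closes: r and ¬r both at 0.
Every branch of the negation's tableau closes; the branch above is one of them.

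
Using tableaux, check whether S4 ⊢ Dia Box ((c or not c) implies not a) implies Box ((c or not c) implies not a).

Tableau for the negation not (Dia Box ((c or not c) implies not a) implies Box ((c or not c) implies not a)):
1. not (Dia Box ((c or not c) implies not a) implies Box ((c or not c) implies not a)), u
2. Dia Box ((c or not c) implies not a), u
3. not Box ((c or not c) implies not a), u
4. Box ((c or not c) implies not a), v
5. (c or not c) implies not a, v
6. not a, v
7. not ((c or not c) implies not a), w
8. c or not c, w
9. a, w
10. not c, w
Accessibility: uRu, uRv, uRw, vRv, wRw
The negation has an open branch (countermodel exists).

Not valid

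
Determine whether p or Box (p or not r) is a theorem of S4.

Tableau for the negation not (p or Box (p or not r)):
1. not (p or Box (p or not r)), u
2. not p, u   [neg-or-rule on 1]
3. not Box (p or not r), u   [neg-or-rule on 1]
4. not (p or not r), v   [neg-Box-rule on 3: fresh world v, uRv]
5. not p, v   [neg-or-rule on 4]
6. r, v   [neg-or-rule on 4]
Accessibility: uRu, uRv, vRv
The negation has an open branch (countermodel exists).

No, not valid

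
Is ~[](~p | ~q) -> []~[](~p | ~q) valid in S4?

Tableau for the negation ~(~[](~p | ~q) -> []~[](~p | ~q)):
1. ~(~[](~p | ~q) -> []~[](~p | ~q)), u
2. ~[](~p | ~q), u   [~->-rule on 1]
3. ~[]~[](~p | ~q), u   [~->-rule on 1]
4. ~(~p | ~q), v   [~[]-rule on 2: fresh world v, uRv]
5. p, v   [~|-rule on 4]
6. q, v   [~|-rule on 4]
7. [](~p | ~q), w   [~[]-rule on 3: fresh world w, uRw]
8. ~p | ~q, w   [[]-rule on 7 via wRw]
9. ~q, w   [|-rule on 8 (branches; this branch)]
Accessibility: uRu, uRv, uRw, vRv, wRw
The negation has an open branch (countermodel exists).

No, not valid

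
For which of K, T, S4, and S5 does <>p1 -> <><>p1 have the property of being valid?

T, S4, S5

T-tableau for the negation ~(<>p1 -> <><>p1):
1. ~(<>p1 -> <><>p1), u
2. <>p1, u
3. ~<><>p1, u
4. ~<>p1, u
5. ~p1, u
6. p1, v
7. ~<>p1, v
8. ~p1, v
Accessibility: uRu, uRv, vRv
Branch closes: p1 and ~p1 both at v.
Every branch closes (one shown): valid in T, hence also in S4, S5 (every theorem of T is a theorem of S4 and S5).
K-tableau for the negation ~(<>p1 -> <><>p1):
1. ~(<>p1 -> <><>p1), u
2. <>p1, u
3. ~<><>p1, u
4. p1, v
5. ~<>p1, v
Accessibility: uRv
Complete open branch: countermodel on a K-frame, so not valid in K.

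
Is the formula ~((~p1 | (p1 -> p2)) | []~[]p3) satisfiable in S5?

Yes, satisfiable

1. ~((~p1 | (p1 -> p2)) | []~[]p3), u
2. ~(~p1 | (p1 -> p2)), u
3. ~[]~[]p3, u
4. p1, u
5. ~(p1 -> p2), u
6. ~p2, u
7. []p3, v
8. p3, u
9. p3, v
Accessibility: uRu, uRv, vRu, vRv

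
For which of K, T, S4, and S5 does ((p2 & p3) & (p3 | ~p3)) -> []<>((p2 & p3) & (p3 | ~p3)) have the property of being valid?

S4-tableau for the negation ~(((p2 & p3) & (p3 | ~p3)) -> []<>((p2 & p3) & (p3 | ~p3))):
1. ~(((p2 & p3) & (p3 | ~p3)) -> []<>((p2 & p3) & (p3 | ~p3))), w0
2. (p2 & p3) & (p3 | ~p3), w0   [~->-rule on 1]
3. ~[]<>((p2 & p3) & (p3 | ~p3)), w0   [~->-rule on 1]
4. p2 & p3, w0   [&-rule on 2]
5. p3 | ~p3, w0   [&-rule on 2]
6. p2, w0   [&-rule on 4]
7. p3, w0   [&-rule on 4]
8. ~<>((p2 & p3) & (p3 | ~p3)), w1   [~[]-rule on 3: fresh world w1, w0Rw1]
9. ~((p2 & p3) & (p3 | ~p3)), w1   [~<>-rule on 8 via w1Rw1]
10. ~(p2 & p3), w1   [~&-rule on 9 (branches; this branch)]
11. ~p3, w1   [~&-rule on 10 (branches; this branch)]
Accessibility: w0Rw0, w0Rw1, w1Rw1
Complete open branch: countermodel on an S4-frame, so not valid in S4, nor in K, T (the same frame is also a K-frame and a T-frame).
S5-tableau for the negation ~(((p2 & p3) & (p3 | ~p3)) -> []<>((p2 & p3) & (p3 | ~p3))):
1. ~(((p2 & p3) & (p3 | ~p3)) -> []<>((p2 & p3) & (p3 | ~p3))), w0
2. (p2 & p3) & (p3 | ~p3), w0   [~->-rule on 1]
3. ~[]<>((p2 & p3) & (p3 | ~p3)), w0   [~->-rule on 1]
4. p2 & p3, w0   [&-rule on 2]
5. p3 | ~p3, w0   [&-rule on 2]
6. p2, w0   [&-rule on 4]
7. p3, w0   [&-rule on 4]
8. ~<>((p2 & p3) & (p3 | ~p3)), w1   [~[]-rule on 3: fresh world w1, w0Rw1]
9. ~((p2 & p3) & (p3 | ~p3)), w0   [~<>-rule on 8 via w1Rw0]
10. ~((p2 & p3) & (p3 | ~p3)), w1   [~<>-rule on 8 via w1Rw1]
11. ~(p2 & p3), w0   [~&-rule on 9 (branches; this branch)]
12. ~(p3 | ~p3), w1   [~&-rule on 10 (branches; this branch)]
13. ~p3, w1   [~|-rule on 12]
14. p3, w1   [~|-rule on 12]
Accessibility: w0Rw0, w0Rw1, w1Rw0, w1Rw1
Branch closes: p3 and ~p3 both at w1.
Every branch closes (one shown): valid in S5.

S5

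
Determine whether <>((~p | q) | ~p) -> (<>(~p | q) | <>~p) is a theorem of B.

Tableau for the negation ~(<>((~p | q) | ~p) -> (<>(~p | q) | <>~p)):
1. ~(<>((~p | q) | ~p) -> (<>(~p | q) | <>~p)), u
2. <>((~p | q) | ~p), u   [~->-rule on 1]
3. ~(<>(~p | q) | <>~p), u   [~->-rule on 1]
4. ~<>(~p | q), u   [~|-rule on 3]
5. ~<>~p, u   [~|-rule on 3]
6. ~(~p | q), u   [~<>-rule on 4 via uRu]
7. p, u   [~|-rule on 6]
8. ~q, u   [~|-rule on 6]
9. (~p | q) | ~p, v   [<>-rule on 2: fresh world v, uRv]
10. ~(~p | q), v   [~<>-rule on 4 via uRv]
11. p, v   [~|-rule on 10]
12. ~q, v   [~|-rule on 10]
13. ~p | q, v   [|-rule on 9 (branches; this branch)]
14. q, v   [|-rule on 13 (branches; this branch)]
Accessibility: uRu, uRv, vRu, vRv
Branch closes: q and ~q both at v.
All branches of the negation close; one closing branch shown above.

Yes, valid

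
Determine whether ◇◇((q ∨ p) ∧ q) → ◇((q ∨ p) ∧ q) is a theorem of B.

Tableau for the negation ¬(◇◇((q ∨ p) ∧ q) → ◇((q ∨ p) ∧ q)):
1. ¬(◇◇((q ∨ p) ∧ q) → ◇((q ∨ p) ∧ q)), w0
2. ◇◇((q ∨ p) ∧ q), w0   [¬→-rule on 1]
3. ¬◇((q ∨ p) ∧ q), w0   [¬→-rule on 1]
4. ¬((q ∨ p) ∧ q), w0   [¬◇-rule on 3 via w0Rw0]
5. ¬q, w0   [¬∧-rule on 4 (branches; this branch)]
6. ◇((q ∨ p) ∧ q), w1   [◇-rule on 2: fresh world w1, w0Rw1]
7. ¬((q ∨ p) ∧ q), w1   [¬◇-rule on 3 via w0Rw1]
8. ¬q, w1   [¬∧-rule on 7 (branches; this branch)]
9. (q ∨ p) ∧ q, w2   [◇-rule on 6: fresh world w2, w1Rw2]
10. q ∨ p, w2   [∧-rule on 9]
11. q, w2   [∧-rule on 9]
12. p, w2   [∨-rule on 10 (branches; this branch)]
Accessibility: w0Rw0, w0Rw1, w1Rw0, w1Rw1, w1Rw2, w2Rw1, w2Rw2
The negation has an open branch (countermodel exists).

No, not valid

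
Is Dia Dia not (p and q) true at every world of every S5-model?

No, not valid

Tableau for the negation not Dia Dia not (p and q):
1. not Dia Dia not (p and q), u
2. not Dia not (p and q), u
3. p and q, u
4. p, u
5. q, u
Accessibility: uRu
The negation has an open branch (countermodel exists).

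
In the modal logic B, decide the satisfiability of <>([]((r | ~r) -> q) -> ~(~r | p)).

Satisfiable (open branch found)

1. <>([]((r | ~r) -> q) -> ~(~r | p)), 0
2. []((r | ~r) -> q) -> ~(~r | p), 1
3. ~(~r | p), 1
4. r, 1
5. ~p, 1
Accessibility: 0R0, 0R1, 1R0, 1R1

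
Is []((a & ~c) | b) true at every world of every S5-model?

Tableau for the negation ~[]((a & ~c) | b):
1. ~[]((a & ~c) | b), w0
2. ~((a & ~c) | b), w1   [~[]-rule on 1: fresh world w1, w0Rw1]
3. ~(a & ~c), w1   [~|-rule on 2]
4. ~b, w1   [~|-rule on 2]
5. c, w1   [~&-rule on 3 (branches; this branch)]
Accessibility: w0Rw0, w0Rw1, w1Rw0, w1Rw1
The negation has an open branch (countermodel exists).

Not valid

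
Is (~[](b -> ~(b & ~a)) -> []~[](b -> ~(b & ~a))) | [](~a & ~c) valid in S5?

Valid in S5

Tableau for the negation ~((~[](b -> ~(b & ~a)) -> []~[](b -> ~(b & ~a))) | [](~a & ~c)):
1. ~((~[](b -> ~(b & ~a)) -> []~[](b -> ~(b & ~a))) | [](~a & ~c)), w0
2. ~(~[](b -> ~(b & ~a)) -> []~[](b -> ~(b & ~a))), w0
3. ~[](~a & ~c), w0
4. ~[](b -> ~(b & ~a)), w0
5. ~[]~[](b -> ~(b & ~a)), w0
6. ~(~a & ~c), w1
7. c, w1
8. ~(b -> ~(b & ~a)), w2
9. b, w2
10. b & ~a, w2
11. ~a, w2
12. [](b -> ~(b & ~a)), w3
13. b -> ~(b & ~a), w0
14. b -> ~(b & ~a), w1
15. b -> ~(b & ~a), w2
16. b -> ~(b & ~a), w3
17. ~(b & ~a), w0
18. ~(b & ~a), w1
19. ~(b & ~a), w2
20. ~(b & ~a), w3
21. a, w0
22. a, w1
23. a, w2
Accessibility: w0Rw0, w0Rw1, w0Rw2, w0Rw3, w1Rw0, w1Rw1, w1Rw2, w1Rw3, w2Rw0, w2Rw1, w2Rw2, w2Rw3, w3Rw0, w3Rw1, w3Rw2, w3Rw3
Branch closes: a and ~a both at w2.
Every branch of the negation's tableau closes; the branch above is one of them.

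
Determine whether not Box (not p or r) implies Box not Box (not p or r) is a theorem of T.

No, not valid

Tableau for the negation not (not Box (not p or r) implies Box not Box (not p or r)):
1. not (not Box (not p or r) implies Box not Box (not p or r)), u
2. not Box (not p or r), u
3. not Box not Box (not p or r), u
4. not (not p or r), v
5. p, v
6. not r, v
7. Box (not p or r), w
8. not p or r, w
9. r, w
Accessibility: uRu, uRv, uRw, vRv, wRw
The negation has an open branch (countermodel exists).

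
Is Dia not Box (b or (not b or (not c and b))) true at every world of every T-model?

Not valid

Tableau for the negation not Dia not Box (b or (not b or (not c and b))):
1. not Dia not Box (b or (not b or (not c and b))), 0
2. Box (b or (not b or (not c and b))), 0
3. b or (not b or (not c and b)), 0
4. not b or (not c and b), 0
5. not c and b, 0
6. not c, 0
7. b, 0
Accessibility: 0R0
The negation has an open branch (countermodel exists).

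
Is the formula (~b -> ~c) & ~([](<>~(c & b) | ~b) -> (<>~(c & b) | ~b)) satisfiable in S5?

1. (~b -> ~c) & ~([](<>~(c & b) | ~b) -> (<>~(c & b) | ~b)), 0
2. ~b -> ~c, 0   [&-rule on 1]
3. ~([](<>~(c & b) | ~b) -> (<>~(c & b) | ~b)), 0   [&-rule on 1]
4. [](<>~(c & b) | ~b), 0   [~->-rule on 3]
5. ~(<>~(c & b) | ~b), 0   [~->-rule on 3]
6. ~<>~(c & b), 0   [~|-rule on 5]
7. b, 0   [~|-rule on 5]
8. <>~(c & b) | ~b, 0   [[]-rule on 4 via 0R0]
9. c & b, 0   [~<>-rule on 6 via 0R0]
10. c, 0   [&-rule on 9]
11. <>~(c & b), 0   [|-rule on 8 (branches; this branch)]
12. ~(c & b), 1   [<>-rule on 11: fresh world 1, 0R1]
13. <>~(c & b) | ~b, 1   [[]-rule on 4 via 0R1]
14. c & b, 1   [~<>-rule on 6 via 0R1]
15. c, 1   [&-rule on 14]
16. b, 1   [&-rule on 14]
17. ~b, 1   [~&-rule on 12 (branches; this branch)]
Accessibility: 0R0, 0R1, 1R0, 1R1
Branch closes: b and ~b both at 1.
Every branch closes; the branch above is one of them.

Unsatisfiable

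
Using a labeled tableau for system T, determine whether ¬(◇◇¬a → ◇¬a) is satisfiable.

Yes, satisfiable

1. ¬(◇◇¬a → ◇¬a), u
2. ◇◇¬a, u
3. ¬◇¬a, u
4. a, u
5. ◇¬a, v
6. a, v
7. ¬a, w
Accessibility: uRu, uRv, vRv, vRw, wRw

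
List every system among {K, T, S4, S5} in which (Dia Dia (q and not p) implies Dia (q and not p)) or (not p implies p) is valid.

T-tableau for the negation not ((Dia Dia (q and not p) implies Dia (q and not p)) or (not p implies p)):
1. not ((Dia Dia (q and not p) implies Dia (q and not p)) or (not p implies p)), u
2. not (Dia Dia (q and not p) implies Dia (q and not p)), u
3. not (not p implies p), u
4. Dia Dia (q and not p), u
5. not Dia (q and not p), u
6. not p, u
7. not (q and not p), u
8. not q, u
9. Dia (q and not p), v
10. not (q and not p), v
11. p, v
12. q and not p, w
13. q, w
14. not p, w
Accessibility: uRu, uRv, vRv, vRw, wRw
Complete open branch: countermodel on a T-frame, so not valid in T, nor in K (the same frame is also a K-frame).
S4-tableau for the negation not ((Dia Dia (q and not p) implies Dia (q and not p)) or (not p implies p)):
1. not ((Dia Dia (q and not p) implies Dia (q and not p)) or (not p implies p)), u
2. not (Dia Dia (q and not p) implies Dia (q and not p)), u
3. not (not p implies p), u
4. Dia Dia (q and not p), u
5. not Dia (q and not p), u
6. not p, u
7. not (q and not p), u
8. not q, u
9. Dia (q and not p), v
10. not (q and not p), v
11. p, v
12. q and not p, w
13. q, w
14. not p, w
15. not (q and not p), w
16. p, w
Accessibility: uRu, uRv, uRw, vRv, vRw, wRw
Branch closes: p and not p both at w.
Every branch closes (one shown): valid in S4, hence also in S5 (every theorem of S4 is a theorem of S5).

S4, S5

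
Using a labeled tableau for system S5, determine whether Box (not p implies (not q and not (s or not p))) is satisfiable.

1. Box (not p implies (not q and not (s or not p))), 0
2. not p implies (not q and not (s or not p)), 0
3. not q and not (s or not p), 0
4. not q, 0
5. not (s or not p), 0
6. not s, 0
7. p, 0
Accessibility: 0R0

Satisfiable (open branch found)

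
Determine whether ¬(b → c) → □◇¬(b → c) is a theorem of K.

Tableau for the negation ¬(¬(b → c) → □◇¬(b → c)):
1. ¬(¬(b → c) → □◇¬(b → c)), u
2. ¬(b → c), u   [¬→-rule on 1]
3. ¬□◇¬(b → c), u   [¬→-rule on 1]
4. b, u   [¬→-rule on 2]
5. ¬c, u   [¬→-rule on 2]
6. ¬◇¬(b → c), v   [¬□-rule on 3: fresh world v, uRv]
Accessibility: uRv
The negation has an open branch (countermodel exists).

No, not valid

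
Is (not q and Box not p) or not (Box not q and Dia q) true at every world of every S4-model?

Valid

Tableau for the negation not ((not q and Box not p) or not (Box not q and Dia q)):
1. not ((not q and Box not p) or not (Box not q and Dia q)), 0
2. not (not q and Box not p), 0
3. Box not q and Dia q, 0
4. Box not q, 0
5. Dia q, 0
6. not q, 0
7. not Box not p, 0
8. q, 1
9. not q, 1
Accessibility: 0R0, 0R1, 1R1
Branch closes: q and not q both at 1.
Every branch of the negation's tableau closes; the branch above is one of them.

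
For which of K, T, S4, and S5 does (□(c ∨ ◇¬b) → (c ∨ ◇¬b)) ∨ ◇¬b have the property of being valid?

T, S4, S5

K-tableau for the negation ¬((□(c ∨ ◇¬b) → (c ∨ ◇¬b)) ∨ ◇¬b):
1. ¬((□(c ∨ ◇¬b) → (c ∨ ◇¬b)) ∨ ◇¬b), 0
2. ¬(□(c ∨ ◇¬b) → (c ∨ ◇¬b)), 0
3. ¬◇¬b, 0
4. □(c ∨ ◇¬b), 0
5. ¬(c ∨ ◇¬b), 0
6. ¬c, 0
Complete open branch: countermodel on a K-frame, so not valid in K.
T-tableau for the negation ¬((□(c ∨ ◇¬b) → (c ∨ ◇¬b)) ∨ ◇¬b):
1. ¬((□(c ∨ ◇¬b) → (c ∨ ◇¬b)) ∨ ◇¬b), 0
2. ¬(□(c ∨ ◇¬b) → (c ∨ ◇¬b)), 0
3. ¬◇¬b, 0
4. □(c ∨ ◇¬b), 0
5. ¬(c ∨ ◇¬b), 0
6. ¬c, 0
7. b, 0
8. c ∨ ◇¬b, 0
9. ◇¬b, 0
10. ¬b, 1
11. b, 1
Accessibility: 0R0, 0R1, 1R1
Branch closes: b and ¬b both at 1.
Every branch closes (one shown): valid in T, hence also in S4, S5 (every theorem of T is a theorem of S4 and S5).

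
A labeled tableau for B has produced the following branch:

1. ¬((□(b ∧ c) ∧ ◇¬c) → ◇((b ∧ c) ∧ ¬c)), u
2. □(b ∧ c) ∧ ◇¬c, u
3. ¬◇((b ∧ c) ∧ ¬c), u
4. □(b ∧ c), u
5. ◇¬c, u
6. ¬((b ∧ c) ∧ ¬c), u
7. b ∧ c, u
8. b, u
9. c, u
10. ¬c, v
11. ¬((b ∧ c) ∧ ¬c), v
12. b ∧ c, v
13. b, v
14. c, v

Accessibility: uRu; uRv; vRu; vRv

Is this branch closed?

Both c and ¬c appear at v.

Closed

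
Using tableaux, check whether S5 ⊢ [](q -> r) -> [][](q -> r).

Tableau for the negation ~([](q -> r) -> [][](q -> r)):
1. ~([](q -> r) -> [][](q -> r)), u
2. [](q -> r), u
3. ~[][](q -> r), u
4. q -> r, u
5. r, u
6. ~[](q -> r), v
7. q -> r, v
8. r, v
9. ~(q -> r), w
10. q, w
11. ~r, w
12. q -> r, w
13. r, w
Accessibility: uRu, uRv, uRw, vRu, vRv, vRw, wRu, wRv, wRw
Branch closes: r and ~r both at w.
Every branch of the negation's tableau closes; the branch above is one of them.

Valid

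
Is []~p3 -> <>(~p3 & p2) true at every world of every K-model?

Tableau for the negation ~([]~p3 -> <>(~p3 & p2)):
1. ~([]~p3 -> <>(~p3 & p2)), w0
2. []~p3, w0
3. ~<>(~p3 & p2), w0
The negation has an open branch (countermodel exists).

Invalid (countermodel exists)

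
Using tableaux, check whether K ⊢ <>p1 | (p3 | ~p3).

Valid

Tableau for the negation ~(<>p1 | (p3 | ~p3)):
1. ~(<>p1 | (p3 | ~p3)), u
2. ~<>p1, u
3. ~(p3 | ~p3), u
4. ~p3, u
5. p3, u
Branch closes: p3 and ~p3 both at u.
Every branch of the negation's tableau closes; the branch above is one of them.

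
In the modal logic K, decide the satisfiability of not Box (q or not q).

Unsatisfiable

1. not Box (q or not q), w0
2. not (q or not q), w1
3. not q, w1
4. q, w1
Accessibility: w0Rw1
Branch closes: q and not q both at w1.
(One branch shown.) All branches close.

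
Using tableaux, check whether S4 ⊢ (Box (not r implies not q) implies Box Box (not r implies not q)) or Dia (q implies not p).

Tableau for the negation not ((Box (not r implies not q) implies Box Box (not r implies not q)) or Dia (q implies not p)):
1. not ((Box (not r implies not q) implies Box Box (not r implies not q)) or Dia (q implies not p)), 0
2. not (Box (not r implies not q) implies Box Box (not r implies not q)), 0
3. not Dia (q implies not p), 0
4. Box (not r implies not q), 0
5. not Box Box (not r implies not q), 0
6. not (q implies not p), 0
7. q, 0
8. p, 0
9. not r implies not q, 0
10. r, 0
11. not Box (not r implies not q), 1
12. not (q implies not p), 1
13. q, 1
14. p, 1
15. not r implies not q, 1
16. r, 1
17. not (not r implies not q), 2
18. not r, 2
19. q, 2
20. not (q implies not p), 2
21. p, 2
22. not r implies not q, 2
23. not q, 2
Accessibility: 0R0, 0R1, 0R2, 1R1, 1R2, 2R2
Branch closes: q and not q both at 2.
Every branch of the negation's tableau closes; the branch above is one of them.

Valid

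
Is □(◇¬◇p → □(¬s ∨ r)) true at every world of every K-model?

Tableau for the negation ¬□(◇¬◇p → □(¬s ∨ r)):
1. ¬□(◇¬◇p → □(¬s ∨ r)), u
2. ¬(◇¬◇p → □(¬s ∨ r)), v
3. ◇¬◇p, v
4. ¬□(¬s ∨ r), v
5. ¬◇p, w
6. ¬(¬s ∨ r), x
7. s, x
8. ¬r, x
Accessibility: uRv, vRw, vRx
The negation has an open branch (countermodel exists).

Invalid (countermodel exists)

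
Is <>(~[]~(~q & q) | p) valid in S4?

Tableau for the negation ~<>(~[]~(~q & q) | p):
1. ~<>(~[]~(~q & q) | p), u
2. ~(~[]~(~q & q) | p), u   [~<>-rule on 1 via uRu]
3. []~(~q & q), u   [~|-rule on 2]
4. ~p, u   [~|-rule on 2]
5. ~(~q & q), u   [[]-rule on 3 via uRu]
6. ~q, u   [~&-rule on 5 (branches; this branch)]
Accessibility: uRu
The negation has an open branch (countermodel exists).

Not valid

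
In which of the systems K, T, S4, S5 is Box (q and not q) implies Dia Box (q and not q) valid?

T, S4, S5

K-tableau for the negation not (Box (q and not q) implies Dia Box (q and not q)):
1. not (Box (q and not q) implies Dia Box (q and not q)), w0
2. Box (q and not q), w0
3. not Dia Box (q and not q), w0
Complete open branch: countermodel on a K-frame, so not valid in K.
T-tableau for the negation not (Box (q and not q) implies Dia Box (q and not q)):
1. not (Box (q and not q) implies Dia Box (q and not q)), w0
2. Box (q and not q), w0
3. not Dia Box (q and not q), w0
4. q and not q, w0
5. q, w0
6. not q, w0
Accessibility: w0Rw0
Branch closes: q and not q both at w0.
Every branch closes (one shown): valid in T, hence also in S4, S5 (every theorem of T is a theorem of S4 and S5).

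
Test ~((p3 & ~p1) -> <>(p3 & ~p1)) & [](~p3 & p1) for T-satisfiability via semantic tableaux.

1. ~((p3 & ~p1) -> <>(p3 & ~p1)) & [](~p3 & p1), u
2. ~((p3 & ~p1) -> <>(p3 & ~p1)), u   [&-rule on 1]
3. [](~p3 & p1), u   [&-rule on 1]
4. p3 & ~p1, u   [~->-rule on 2]
5. ~<>(p3 & ~p1), u   [~->-rule on 2]
6. p3, u   [&-rule on 4]
7. ~p1, u   [&-rule on 4]
8. ~p3 & p1, u   [[]-rule on 3 via uRu]
9. ~p3, u   [&-rule on 8]
10. p1, u   [&-rule on 8]
Accessibility: uRu
Branch closes: p3 and ~p3 both at u.
All branches of the tableau close; one closing branch shown above.

Unsatisfiable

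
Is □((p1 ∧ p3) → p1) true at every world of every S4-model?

Valid

Tableau for the negation ¬□((p1 ∧ p3) → p1):
1. ¬□((p1 ∧ p3) → p1), 0
2. ¬((p1 ∧ p3) → p1), 1   [¬□-rule on 1: fresh world 1, 0R1]
3. p1 ∧ p3, 1   [¬→-rule on 2]
4. ¬p1, 1   [¬→-rule on 2]
5. p1, 1   [∧-rule on 3]
6. p3, 1   [∧-rule on 3]
Accessibility: 0R0, 0R1, 1R1
Branch closes: p1 and ¬p1 both at 1.
All branches of the negation close; one closing branch shown above.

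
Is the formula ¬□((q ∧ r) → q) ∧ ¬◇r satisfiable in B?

Unsatisfiable (every branch closes)

1. ¬□((q ∧ r) → q) ∧ ¬◇r, w0
2. ¬□((q ∧ r) → q), w0
3. ¬◇r, w0
4. ¬r, w0
5. ¬((q ∧ r) → q), w1
6. q ∧ r, w1
7. ¬q, w1
8. q, w1
9. r, w1
Accessibility: w0Rw0, w0Rw1, w1Rw0, w1Rw1
Branch closes: q and ¬q both at w1.
Every branch closes; the branch above is one of them.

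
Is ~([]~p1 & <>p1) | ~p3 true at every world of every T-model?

Valid

Tableau for the negation ~(~([]~p1 & <>p1) | ~p3):
1. ~(~([]~p1 & <>p1) | ~p3), 0
2. []~p1 & <>p1, 0   [~|-rule on 1]
3. p3, 0   [~|-rule on 1]
4. []~p1, 0   [&-rule on 2]
5. <>p1, 0   [&-rule on 2]
6. ~p1, 0   [[]-rule on 4 via 0R0]
7. p1, 1   [<>-rule on 5: fresh world 1, 0R1]
8. ~p1, 1   [[]-rule on 4 via 0R1]
Accessibility: 0R0, 0R1, 1R1
Branch closes: p1 and ~p1 both at 1.
Every branch of the negation's tableau closes; the branch above is one of them.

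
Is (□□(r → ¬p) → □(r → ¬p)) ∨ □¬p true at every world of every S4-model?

Valid in S4

Tableau for the negation ¬((□□(r → ¬p) → □(r → ¬p)) ∨ □¬p):
1. ¬((□□(r → ¬p) → □(r → ¬p)) ∨ □¬p), 0
2. ¬(□□(r → ¬p) → □(r → ¬p)), 0   [¬∨-rule on 1]
3. ¬□¬p, 0   [¬∨-rule on 1]
4. □□(r → ¬p), 0   [¬→-rule on 2]
5. ¬□(r → ¬p), 0   [¬→-rule on 2]
6. □(r → ¬p), 0   [□-rule on 4 via 0R0]
7. r → ¬p, 0   [□-rule on 6 via 0R0]
8. ¬p, 0   [→-rule on 7 (branches; this branch)]
9. p, 1   [¬□-rule on 3: fresh world 1, 0R1]
10. □(r → ¬p), 1   [□-rule on 4 via 0R1]
11. r → ¬p, 1   [□-rule on 6 via 0R1]
12. ¬r, 1   [→-rule on 11 (branches; this branch)]
13. ¬(r → ¬p), 2   [¬□-rule on 5: fresh world 2, 0R2]
14. r, 2   [¬→-rule on 13]
15. p, 2   [¬→-rule on 13]
16. □(r → ¬p), 2   [□-rule on 4 via 0R2]
17. r → ¬p, 2   [□-rule on 6 via 0R2]
18. ¬p, 2   [→-rule on 17 (branches; this branch)]
Accessibility: 0R0, 0R1, 0R2, 1R1, 2R2
Branch closes: p and ¬p both at 2.
Every branch of the negation's tableau closes; the branch above is one of them.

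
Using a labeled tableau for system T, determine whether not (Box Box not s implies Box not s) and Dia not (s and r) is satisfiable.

Unsatisfiable (every branch closes)

1. not (Box Box not s implies Box not s) and Dia not (s and r), u
2. not (Box Box not s implies Box not s), u   [and-rule on 1]
3. Dia not (s and r), u   [and-rule on 1]
4. Box Box not s, u   [neg-implies-rule on 2]
5. not Box not s, u   [neg-implies-rule on 2]
6. Box not s, u   [Box-rule on 4 via uRu]
7. not s, u   [Box-rule on 6 via uRu]
8. not (s and r), v   [Dia-rule on 3: fresh world v, uRv]
9. Box not s, v   [Box-rule on 4 via uRv]
10. not s, v   [Box-rule on 6 via uRv]
11. not r, v   [neg-and-rule on 8 (branches; this branch)]
12. s, w   [neg-Box-rule on 5: fresh world w, uRw]
13. Box not s, w   [Box-rule on 4 via uRw]
14. not s, w   [Box-rule on 6 via uRw]
Accessibility: uRu, uRv, uRw, vRv, wRw
Branch closes: s and not s both at w.
Every branch closes; the branch above is one of them.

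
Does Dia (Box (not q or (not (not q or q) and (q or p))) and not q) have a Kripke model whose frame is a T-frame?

1. Dia (Box (not q or (not (not q or q) and (q or p))) and not q), u
2. Box (not q or (not (not q or q) and (q or p))) and not q, v
3. Box (not q or (not (not q or q) and (q or p))), v
4. not q, v
5. not q or (not (not q or q) and (q or p)), v
Accessibility: uRu, uRv, vRv

Yes, satisfiable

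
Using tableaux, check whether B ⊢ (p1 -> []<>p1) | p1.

Tableau for the negation ~((p1 -> []<>p1) | p1):
1. ~((p1 -> []<>p1) | p1), u
2. ~(p1 -> []<>p1), u
3. ~p1, u
4. p1, u
5. ~[]<>p1, u
Accessibility: uRu
Branch closes: p1 and ~p1 both at u.
Every branch of the negation's tableau closes; the branch above is one of them.

Yes, valid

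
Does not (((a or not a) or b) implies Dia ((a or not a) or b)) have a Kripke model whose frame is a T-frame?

No, unsatisfiable

1. not (((a or not a) or b) implies Dia ((a or not a) or b)), u
2. (a or not a) or b, u
3. not Dia ((a or not a) or b), u
4. not ((a or not a) or b), u
5. not (a or not a), u
6. not b, u
7. not a, u
8. a, u
Accessibility: uRu
Branch closes: a and not a both at u.
Every branch closes; the branch above is one of them.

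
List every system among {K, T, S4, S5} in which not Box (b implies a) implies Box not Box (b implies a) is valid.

S4-tableau for the negation not (not Box (b implies a) implies Box not Box (b implies a)):
1. not (not Box (b implies a) implies Box not Box (b implies a)), u
2. not Box (b implies a), u
3. not Box not Box (b implies a), u
4. not (b implies a), v
5. b, v
6. not a, v
7. Box (b implies a), w
8. b implies a, w
9. a, w
Accessibility: uRu, uRv, uRw, vRv, wRw
Complete open branch: countermodel on an S4-frame, so not valid in S4, nor in K, T (the same frame is also a K-frame and a T-frame).
S5-tableau for the negation not (not Box (b implies a) implies Box not Box (b implies a)):
1. not (not Box (b implies a) implies Box not Box (b implies a)), u
2. not Box (b implies a), u
3. not Box not Box (b implies a), u
4. not (b implies a), v
5. b, v
6. not a, v
7. Box (b implies a), w
8. b implies a, u
9. b implies a, v
10. b implies a, w
11. a, u
12. a, v
Accessibility: uRu, uRv, uRw, vRu, vRv, vRw, wRu, wRv, wRw
Branch closes: a and not a both at v.
Every branch closes (one shown): valid in S5.

S5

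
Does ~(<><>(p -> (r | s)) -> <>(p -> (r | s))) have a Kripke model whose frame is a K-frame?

1. ~(<><>(p -> (r | s)) -> <>(p -> (r | s))), 0
2. <><>(p -> (r | s)), 0
3. ~<>(p -> (r | s)), 0
4. <>(p -> (r | s)), 1
5. ~(p -> (r | s)), 1
6. p, 1
7. ~(r | s), 1
8. ~r, 1
9. ~s, 1
10. p -> (r | s), 2
11. r | s, 2
12. s, 2
Accessibility: 0R1, 1R2

Satisfiable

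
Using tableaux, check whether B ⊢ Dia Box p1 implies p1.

Valid in B

Tableau for the negation not (Dia Box p1 implies p1):
1. not (Dia Box p1 implies p1), w0
2. Dia Box p1, w0
3. not p1, w0
4. Box p1, w1
5. p1, w0
Accessibility: w0Rw0, w0Rw1, w1Rw0, w1Rw1
Branch closes: p1 and not p1 both at w0.
Every branch of the negation's tableau closes; the branch above is one of them.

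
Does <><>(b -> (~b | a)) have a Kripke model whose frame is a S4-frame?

Satisfiable (open branch found)

1. <><>(b -> (~b | a)), u
2. <>(b -> (~b | a)), v
3. b -> (~b | a), w
4. ~b | a, w
5. a, w
Accessibility: uRu, uRv, uRw, vRv, vRw, wRw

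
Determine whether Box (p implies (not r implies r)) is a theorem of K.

Tableau for the negation not Box (p implies (not r implies r)):
1. not Box (p implies (not r implies r)), w0
2. not (p implies (not r implies r)), w1
3. p, w1
4. not (not r implies r), w1
5. not r, w1
Accessibility: w0Rw1
The negation has an open branch (countermodel exists).

No, not valid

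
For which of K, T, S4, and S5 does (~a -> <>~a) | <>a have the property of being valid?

T-tableau for the negation ~((~a -> <>~a) | <>a):
1. ~((~a -> <>~a) | <>a), w0
2. ~(~a -> <>~a), w0
3. ~<>a, w0
4. ~a, w0
5. ~<>~a, w0
6. a, w0
Accessibility: w0Rw0
Branch closes: a and ~a both at w0.
Every branch closes (one shown): valid in T, hence also in S4, S5 (every theorem of T is a theorem of S4 and S5).
K-tableau for the negation ~((~a -> <>~a) | <>a):
1. ~((~a -> <>~a) | <>a), w0
2. ~(~a -> <>~a), w0
3. ~<>a, w0
4. ~a, w0
5. ~<>~a, w0
Complete open branch: countermodel on a K-frame, so not valid in K.

T, S4, S5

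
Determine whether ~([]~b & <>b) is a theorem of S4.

Tableau for the negation []~b & <>b:
1. []~b & <>b, w0
2. []~b, w0   [&-rule on 1]
3. <>b, w0   [&-rule on 1]
4. ~b, w0   [[]-rule on 2 via w0Rw0]
5. b, w1   [<>-rule on 3: fresh world w1, w0Rw1]
6. ~b, w1   [[]-rule on 2 via w0Rw1]
Accessibility: w0Rw0, w0Rw1, w1Rw1
Branch closes: b and ~b both at w1.
Every branch of the negation's tableau closes; the branch above is one of them.

Valid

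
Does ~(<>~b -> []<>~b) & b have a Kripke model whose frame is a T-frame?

Satisfiable (open branch found)

1. ~(<>~b -> []<>~b) & b, u
2. ~(<>~b -> []<>~b), u
3. b, u
4. <>~b, u
5. ~[]<>~b, u
6. ~b, v
7. ~<>~b, w
8. b, w
Accessibility: uRu, uRv, uRw, vRv, wRw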